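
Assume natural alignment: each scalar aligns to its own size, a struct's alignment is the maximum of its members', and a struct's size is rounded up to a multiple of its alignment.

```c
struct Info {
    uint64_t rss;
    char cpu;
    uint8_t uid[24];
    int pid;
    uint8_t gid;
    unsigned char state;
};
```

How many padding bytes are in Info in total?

rss at 0 (size 8, align 8) → ends 8
cpu at 8 (size 1, align 1) → ends 9
uid at 9 (size 24, align 1) → ends 33
pad 3 to align 4 for pid
pid at 36 (size 4, align 4) → ends 40
gid at 40 (size 1, align 1) → ends 41
state at 41 (size 1, align 1) → ends 42
tail pad 6 to reach multiple of 8
total 48 bytes, alignment 8
data bytes 39, size 48 → padding 9

9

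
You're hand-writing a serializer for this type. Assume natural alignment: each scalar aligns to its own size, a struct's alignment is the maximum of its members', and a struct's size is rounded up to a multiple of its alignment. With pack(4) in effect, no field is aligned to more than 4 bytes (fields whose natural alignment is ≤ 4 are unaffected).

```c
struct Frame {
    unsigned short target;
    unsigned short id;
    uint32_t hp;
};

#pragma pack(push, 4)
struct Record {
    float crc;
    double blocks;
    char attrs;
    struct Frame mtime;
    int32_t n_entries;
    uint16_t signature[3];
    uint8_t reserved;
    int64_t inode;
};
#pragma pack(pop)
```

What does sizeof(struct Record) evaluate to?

Frame: 0..2  target  (2B, 2-aligned); 2..4  id  (2B, 2-aligned); 4..8  hp  (4B, 4-aligned); sizeof = 8, alignof = 4
0..4  crc  (4B, 4-aligned)
4..12  blocks  (8B, 4-aligned)
12..13  attrs  (1B, 1-aligned)
13..16  -- padding (3B)
16..24  mtime  (8B, 4-aligned)
24..28  n_entries  (4B, 4-aligned)
28..34  signature  (6B, 2-aligned)
34..35  reserved  (1B, 1-aligned)
35..36  -- padding (1B)
36..44  inode  (8B, 4-aligned)
sizeof = 44, alignof = 4

44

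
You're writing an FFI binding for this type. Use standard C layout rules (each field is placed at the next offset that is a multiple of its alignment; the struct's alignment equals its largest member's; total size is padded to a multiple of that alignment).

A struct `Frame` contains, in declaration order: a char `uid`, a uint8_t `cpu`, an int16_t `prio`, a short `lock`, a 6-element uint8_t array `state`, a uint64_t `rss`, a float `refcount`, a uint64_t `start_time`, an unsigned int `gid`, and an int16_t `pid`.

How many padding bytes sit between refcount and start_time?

4

uid at 0 (size 1, align 1) → ends 1
cpu at 1 (size 1, align 1) → ends 2
prio at 2 (size 2, align 2) → ends 4
lock at 4 (size 2, align 2) → ends 6
state at 6 (size 6, align 1) → ends 12
pad 4 to align 8 for rss
rss at 16 (size 8, align 8) → ends 24
refcount at 24 (size 4, align 4) → ends 28
pad 4 to align 8 for start_time
start_time at 32 (size 8, align 8) → ends 40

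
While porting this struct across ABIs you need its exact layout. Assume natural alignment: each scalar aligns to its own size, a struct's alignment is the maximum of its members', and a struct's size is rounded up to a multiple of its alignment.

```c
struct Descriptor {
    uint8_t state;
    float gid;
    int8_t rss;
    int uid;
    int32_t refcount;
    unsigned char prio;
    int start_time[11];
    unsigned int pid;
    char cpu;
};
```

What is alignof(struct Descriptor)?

4

member alignments: state=1, gid=4, rss=1, uid=4, refcount=4, prio=1, start_time=4, pid=4, cpu=1
max = 4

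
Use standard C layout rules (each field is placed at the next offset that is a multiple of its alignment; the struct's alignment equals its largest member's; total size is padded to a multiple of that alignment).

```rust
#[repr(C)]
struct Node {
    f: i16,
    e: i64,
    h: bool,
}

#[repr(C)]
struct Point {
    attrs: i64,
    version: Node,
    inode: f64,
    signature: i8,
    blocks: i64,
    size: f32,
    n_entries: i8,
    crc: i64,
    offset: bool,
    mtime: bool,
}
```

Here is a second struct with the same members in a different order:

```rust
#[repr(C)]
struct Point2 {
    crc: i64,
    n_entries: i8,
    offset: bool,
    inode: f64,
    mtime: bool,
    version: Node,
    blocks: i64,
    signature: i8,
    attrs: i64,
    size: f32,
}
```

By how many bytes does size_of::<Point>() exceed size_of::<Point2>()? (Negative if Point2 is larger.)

-8

Node: f at 0 (size 2, align 2) → ends 2; pad 6 to align 8 for e; e at 8 (size 8, align 8) → ends 16; h at 16 (size 1, align 1) → ends 17; tail pad 7 to reach multiple of 8; total 24 bytes, alignment 8
attrs at 0 (size 8, align 8) → ends 8
version at 8 (size 24, align 8) → ends 32
inode at 32 (size 8, align 8) → ends 40
signature at 40 (size 1, align 1) → ends 41
pad 7 to align 8 for blocks
blocks at 48 (size 8, align 8) → ends 56
size at 56 (size 4, align 4) → ends 60
n_entries at 60 (size 1, align 1) → ends 61
pad 3 to align 8 for crc
crc at 64 (size 8, align 8) → ends 72
offset at 72 (size 1, align 1) → ends 73
mtime at 73 (size 1, align 1) → ends 74
tail pad 6 to reach multiple of 8
total 80 bytes, alignment 8
— Point2 —
crc at 0 (size 8, align 8) → ends 8
n_entries at 8 (size 1, align 1) → ends 9
offset at 9 (size 1, align 1) → ends 10
pad 6 to align 8 for inode
inode at 16 (size 8, align 8) → ends 24
mtime at 24 (size 1, align 1) → ends 25
pad 7 to align 8 for version
version at 32 (size 24, align 8) → ends 56
blocks at 56 (size 8, align 8) → ends 64
signature at 64 (size 1, align 1) → ends 65
pad 7 to align 8 for attrs
attrs at 72 (size 8, align 8) → ends 80
size at 80 (size 4, align 4) → ends 84
tail pad 4 to reach multiple of 8
total 88 bytes, alignment 8
80 − 88 = -8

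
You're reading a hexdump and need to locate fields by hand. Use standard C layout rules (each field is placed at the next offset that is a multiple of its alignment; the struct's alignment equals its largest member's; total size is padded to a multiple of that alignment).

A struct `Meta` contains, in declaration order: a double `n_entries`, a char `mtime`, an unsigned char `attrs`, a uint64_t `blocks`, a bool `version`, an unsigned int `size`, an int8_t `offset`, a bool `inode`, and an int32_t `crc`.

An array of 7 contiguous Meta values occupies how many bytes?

0..8  n_entries  (8B, 8-aligned)
8..9  mtime  (1B, 1-aligned)
9..10  attrs  (1B, 1-aligned)
10..16  -- padding (6B)
16..24  blocks  (8B, 8-aligned)
24..25  version  (1B, 1-aligned)
25..28  -- padding (3B)
28..32  size  (4B, 4-aligned)
32..33  offset  (1B, 1-aligned)
33..34  inode  (1B, 1-aligned)
34..36  -- padding (2B)
36..40  crc  (4B, 4-aligned)
sizeof = 40, alignof = 8
array of 7: 7 × 40 = 280

280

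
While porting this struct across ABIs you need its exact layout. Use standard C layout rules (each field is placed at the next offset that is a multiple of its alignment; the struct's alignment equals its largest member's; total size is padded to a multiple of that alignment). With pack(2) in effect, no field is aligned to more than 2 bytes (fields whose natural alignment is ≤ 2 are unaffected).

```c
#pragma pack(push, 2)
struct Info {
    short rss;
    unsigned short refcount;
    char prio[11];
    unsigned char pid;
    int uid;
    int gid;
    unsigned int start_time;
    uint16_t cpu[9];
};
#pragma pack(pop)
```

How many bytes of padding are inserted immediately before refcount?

@0: rss [2B, align 2] → 2
@2: refcount [2B, align 2] → 4

0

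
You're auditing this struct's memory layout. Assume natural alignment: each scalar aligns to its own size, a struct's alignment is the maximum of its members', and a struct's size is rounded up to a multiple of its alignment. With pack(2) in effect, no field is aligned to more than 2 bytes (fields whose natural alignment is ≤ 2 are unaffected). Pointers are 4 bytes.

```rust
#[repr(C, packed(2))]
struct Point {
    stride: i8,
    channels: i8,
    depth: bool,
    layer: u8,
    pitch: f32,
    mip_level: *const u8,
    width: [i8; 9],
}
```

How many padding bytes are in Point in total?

1

0..1  stride  (1B, 1-aligned)
1..2  channels  (1B, 1-aligned)
2..3  depth  (1B, 1-aligned)
3..4  layer  (1B, 1-aligned)
4..8  pitch  (4B, 2-aligned)
8..12  mip_level  (4B, 2-aligned)
12..21  width  (9B, 1-aligned)
21..22  -- tail padding (1B)
sizeof = 22, alignof = 2
data bytes 21, size 22 → padding 1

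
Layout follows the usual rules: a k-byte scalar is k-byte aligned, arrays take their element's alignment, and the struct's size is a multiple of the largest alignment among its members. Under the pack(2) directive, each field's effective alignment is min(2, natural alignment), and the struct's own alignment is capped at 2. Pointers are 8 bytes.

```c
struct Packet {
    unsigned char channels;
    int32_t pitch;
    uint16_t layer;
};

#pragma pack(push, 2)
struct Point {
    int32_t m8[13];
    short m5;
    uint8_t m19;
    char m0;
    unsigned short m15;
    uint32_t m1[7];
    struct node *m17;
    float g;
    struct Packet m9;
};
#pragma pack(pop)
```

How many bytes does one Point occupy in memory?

Packet: 0..1  channels  (1B, 1-aligned); 1..4  -- padding (3B); 4..8  pitch  (4B, 4-aligned); 8..10  layer  (2B, 2-aligned); 10..12  -- tail padding (2B); sizeof = 12, alignof = 4
0..52  m8  (52B, 2-aligned)
52..54  m5  (2B, 2-aligned)
54..55  m19  (1B, 1-aligned)
55..56  m0  (1B, 1-aligned)
56..58  m15  (2B, 2-aligned)
58..86  m1  (28B, 2-aligned)
86..94  m17  (8B, 2-aligned)
94..98  g  (4B, 2-aligned)
98..110  m9  (12B, 2-aligned)
sizeof = 110, alignof = 2

110 bytes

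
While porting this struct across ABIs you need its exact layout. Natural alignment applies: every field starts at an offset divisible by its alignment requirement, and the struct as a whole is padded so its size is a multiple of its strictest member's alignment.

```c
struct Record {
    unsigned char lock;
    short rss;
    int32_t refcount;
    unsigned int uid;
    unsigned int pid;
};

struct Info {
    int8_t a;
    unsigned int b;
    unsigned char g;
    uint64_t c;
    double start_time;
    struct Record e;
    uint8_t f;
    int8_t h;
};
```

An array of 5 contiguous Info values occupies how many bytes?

Record: 0..1  lock  (1B, 1-aligned); 1..2  -- padding (1B); 2..4  rss  (2B, 2-aligned); 4..8  refcount  (4B, 4-aligned); 8..12  uid  (4B, 4-aligned); 12..16  pid  (4B, 4-aligned); sizeof = 16, alignof = 4
0..1  a  (1B, 1-aligned)
1..4  -- padding (3B)
4..8  b  (4B, 4-aligned)
8..9  g  (1B, 1-aligned)
9..16  -- padding (7B)
16..24  c  (8B, 8-aligned)
24..32  start_time  (8B, 8-aligned)
32..48  e  (16B, 4-aligned)
48..49  f  (1B, 1-aligned)
49..50  h  (1B, 1-aligned)
50..56  -- tail padding (6B)
sizeof = 56, alignof = 8
array of 5: 5 × 56 = 280

280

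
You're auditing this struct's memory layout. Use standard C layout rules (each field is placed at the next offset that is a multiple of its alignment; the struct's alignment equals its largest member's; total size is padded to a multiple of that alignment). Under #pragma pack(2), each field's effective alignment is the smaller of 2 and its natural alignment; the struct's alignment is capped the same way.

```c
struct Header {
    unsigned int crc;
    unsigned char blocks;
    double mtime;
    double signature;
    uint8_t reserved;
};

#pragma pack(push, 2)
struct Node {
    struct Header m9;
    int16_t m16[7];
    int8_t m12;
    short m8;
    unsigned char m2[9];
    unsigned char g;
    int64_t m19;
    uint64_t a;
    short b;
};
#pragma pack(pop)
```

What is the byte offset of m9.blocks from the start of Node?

4

Header: 0..4  crc  (4B, 4-aligned); 4..5  blocks  (1B, 1-aligned); 5..8  -- padding (3B); 8..16  mtime  (8B, 8-aligned); 16..24  signature  (8B, 8-aligned); 24..25  reserved  (1B, 1-aligned); 25..32  -- tail padding (7B); sizeof = 32, alignof = 8
0..32  m9  (32B, 2-aligned)
within Header: blocks at 4
0 + 4 = 4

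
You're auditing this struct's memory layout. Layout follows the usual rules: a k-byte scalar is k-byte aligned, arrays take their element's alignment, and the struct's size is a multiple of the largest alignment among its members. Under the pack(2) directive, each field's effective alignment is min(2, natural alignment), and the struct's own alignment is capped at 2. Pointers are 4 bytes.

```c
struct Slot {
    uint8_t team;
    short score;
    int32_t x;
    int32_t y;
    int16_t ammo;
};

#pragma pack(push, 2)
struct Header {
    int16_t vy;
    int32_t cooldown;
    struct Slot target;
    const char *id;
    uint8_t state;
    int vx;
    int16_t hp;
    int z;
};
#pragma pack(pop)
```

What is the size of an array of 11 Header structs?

418

Slot: 0..1  team  (1B, 1-aligned); 1..2  -- padding (1B); 2..4  score  (2B, 2-aligned); 4..8  x  (4B, 4-aligned); 8..12  y  (4B, 4-aligned); 12..14  ammo  (2B, 2-aligned); 14..16  -- tail padding (2B); sizeof = 16, alignof = 4
0..2  vy  (2B, 2-aligned)
2..6  cooldown  (4B, 2-aligned)
6..22  target  (16B, 2-aligned)
22..26  id  (4B, 2-aligned)
26..27  state  (1B, 1-aligned)
27..28  -- padding (1B)
28..32  vx  (4B, 2-aligned)
32..34  hp  (2B, 2-aligned)
34..38  z  (4B, 2-aligned)
sizeof = 38, alignof = 2
array of 11: 11 × 38 = 418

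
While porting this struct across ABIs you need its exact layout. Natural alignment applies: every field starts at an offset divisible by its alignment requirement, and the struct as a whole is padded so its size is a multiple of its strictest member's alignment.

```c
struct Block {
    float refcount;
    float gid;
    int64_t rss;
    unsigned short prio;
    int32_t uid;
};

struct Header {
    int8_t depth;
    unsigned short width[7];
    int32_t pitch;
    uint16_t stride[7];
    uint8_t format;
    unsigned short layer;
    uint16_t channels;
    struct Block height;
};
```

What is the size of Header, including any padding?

Block: 0..4  refcount  (4B, 4-aligned); 4..8  gid  (4B, 4-aligned); 8..16  rss  (8B, 8-aligned); 16..18  prio  (2B, 2-aligned); 18..20  -- padding (2B); 20..24  uid  (4B, 4-aligned); sizeof = 24, alignof = 8
0..1  depth  (1B, 1-aligned)
1..2  -- padding (1B)
2..16  width  (14B, 2-aligned)
16..20  pitch  (4B, 4-aligned)
20..34  stride  (14B, 2-aligned)
34..35  format  (1B, 1-aligned)
35..36  -- padding (1B)
36..38  layer  (2B, 2-aligned)
38..40  channels  (2B, 2-aligned)
40..64  height  (24B, 8-aligned)
sizeof = 64, alignof = 8

64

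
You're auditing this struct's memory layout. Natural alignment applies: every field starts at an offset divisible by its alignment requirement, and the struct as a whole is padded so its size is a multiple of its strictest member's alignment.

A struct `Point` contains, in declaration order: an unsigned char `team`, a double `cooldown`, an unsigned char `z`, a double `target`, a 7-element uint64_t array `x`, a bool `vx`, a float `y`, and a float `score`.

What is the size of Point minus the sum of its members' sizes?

21

team at 0 (size 1, align 1) → ends 1
pad 7 to align 8 for cooldown
cooldown at 8 (size 8, align 8) → ends 16
z at 16 (size 1, align 1) → ends 17
pad 7 to align 8 for target
target at 24 (size 8, align 8) → ends 32
x at 32 (size 56, align 8) → ends 88
vx at 88 (size 1, align 1) → ends 89
pad 3 to align 4 for y
y at 92 (size 4, align 4) → ends 96
score at 96 (size 4, align 4) → ends 100
tail pad 4 to reach multiple of 8
total 104 bytes, alignment 8
data bytes 83, size 104 → padding 21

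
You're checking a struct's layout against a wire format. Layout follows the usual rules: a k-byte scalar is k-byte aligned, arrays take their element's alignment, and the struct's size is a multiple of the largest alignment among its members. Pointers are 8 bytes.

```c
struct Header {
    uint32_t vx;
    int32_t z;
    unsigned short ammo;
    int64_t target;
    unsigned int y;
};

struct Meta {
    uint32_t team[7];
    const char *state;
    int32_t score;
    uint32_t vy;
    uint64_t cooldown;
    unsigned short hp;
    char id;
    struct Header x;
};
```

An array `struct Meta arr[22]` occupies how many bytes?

2112

Header: vx at 0 (size 4, align 4) → ends 4; z at 4 (size 4, align 4) → ends 8; ammo at 8 (size 2, align 2) → ends 10; pad 6 to align 8 for target; target at 16 (size 8, align 8) → ends 24; y at 24 (size 4, align 4) → ends 28; tail pad 4 to reach multiple of 8; total 32 bytes, alignment 8
team at 0 (size 28, align 4) → ends 28
pad 4 to align 8 for state
state at 32 (size 8, align 8) → ends 40
score at 40 (size 4, align 4) → ends 44
vy at 44 (size 4, align 4) → ends 48
cooldown at 48 (size 8, align 8) → ends 56
hp at 56 (size 2, align 2) → ends 58
id at 58 (size 1, align 1) → ends 59
pad 5 to align 8 for x
x at 64 (size 32, align 8) → ends 96
total 96 bytes, alignment 8
array of 22: 22 × 96 = 2112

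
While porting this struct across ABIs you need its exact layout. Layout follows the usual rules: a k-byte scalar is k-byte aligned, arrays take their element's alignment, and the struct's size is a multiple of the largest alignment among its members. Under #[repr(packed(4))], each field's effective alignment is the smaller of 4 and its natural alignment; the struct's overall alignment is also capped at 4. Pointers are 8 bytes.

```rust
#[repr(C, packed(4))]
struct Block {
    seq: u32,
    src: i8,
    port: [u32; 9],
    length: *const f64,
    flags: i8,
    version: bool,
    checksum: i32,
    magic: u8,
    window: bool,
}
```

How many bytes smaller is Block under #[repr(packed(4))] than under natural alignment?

8

natural layout:
  @0: seq [4B, align 4] → 4
  @4: src [1B, align 1] → 5
  +3 pad (align 4)
  @8: port [36B, align 4] → 44
  +4 pad (align 8)
  @48: length [8B, align 8] → 56
  @56: flags [1B, align 1] → 57
  @57: version [1B, align 1] → 58
  +2 pad (align 4)
  @60: checksum [4B, align 4] → 64
  @64: magic [1B, align 1] → 65
  @65: window [1B, align 1] → 66
  +6 tail pad (align 8)
  size 72, align 8
packed(4) layout:
  @0: seq [4B, align 4] → 4
  @4: src [1B, align 1] → 5
  +3 pad (align 4)
  @8: port [36B, align 4] → 44
  @44: length [8B, align 4] → 52
  @52: flags [1B, align 1] → 53
  @53: version [1B, align 1] → 54
  +2 pad (align 4)
  @56: checksum [4B, align 4] → 60
  @60: magic [1B, align 1] → 61
  @61: window [1B, align 1] → 62
  +2 tail pad (align 4)
  size 64, align 4
72 − 64 = 8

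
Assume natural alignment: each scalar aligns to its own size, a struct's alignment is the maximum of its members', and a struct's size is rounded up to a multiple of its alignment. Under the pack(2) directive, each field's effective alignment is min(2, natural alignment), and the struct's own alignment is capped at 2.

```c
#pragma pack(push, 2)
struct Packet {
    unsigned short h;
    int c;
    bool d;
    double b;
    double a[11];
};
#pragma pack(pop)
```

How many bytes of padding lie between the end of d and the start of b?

0..2  h  (2B, 2-aligned)
2..6  c  (4B, 2-aligned)
6..7  d  (1B, 1-aligned)
7..8  -- padding (1B)
8..16  b  (8B, 2-aligned)

1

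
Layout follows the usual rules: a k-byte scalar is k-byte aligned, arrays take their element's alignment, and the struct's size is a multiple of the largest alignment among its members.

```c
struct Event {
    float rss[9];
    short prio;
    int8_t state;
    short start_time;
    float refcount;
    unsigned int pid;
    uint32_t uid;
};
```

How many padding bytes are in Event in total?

rss at 0 (size 36, align 4) → ends 36
prio at 36 (size 2, align 2) → ends 38
state at 38 (size 1, align 1) → ends 39
pad 1 to align 2 for start_time
start_time at 40 (size 2, align 2) → ends 42
pad 2 to align 4 for refcount
refcount at 44 (size 4, align 4) → ends 48
pid at 48 (size 4, align 4) → ends 52
uid at 52 (size 4, align 4) → ends 56
total 56 bytes, alignment 4
data bytes 53, size 56 → padding 3

3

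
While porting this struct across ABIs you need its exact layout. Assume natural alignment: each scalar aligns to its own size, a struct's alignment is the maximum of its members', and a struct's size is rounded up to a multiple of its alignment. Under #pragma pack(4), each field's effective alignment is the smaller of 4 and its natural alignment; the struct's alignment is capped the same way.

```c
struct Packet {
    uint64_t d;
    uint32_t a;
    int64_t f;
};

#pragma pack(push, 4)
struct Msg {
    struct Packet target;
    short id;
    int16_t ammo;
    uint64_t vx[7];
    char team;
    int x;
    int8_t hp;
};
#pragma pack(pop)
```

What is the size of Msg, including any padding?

96 bytes

Packet: 0..8  d  (8B, 8-aligned); 8..12  a  (4B, 4-aligned); 12..16  -- padding (4B); 16..24  f  (8B, 8-aligned); sizeof = 24, alignof = 8
0..24  target  (24B, 4-aligned)
24..26  id  (2B, 2-aligned)
26..28  ammo  (2B, 2-aligned)
28..84  vx  (56B, 4-aligned)
84..85  team  (1B, 1-aligned)
85..88  -- padding (3B)
88..92  x  (4B, 4-aligned)
92..93  hp  (1B, 1-aligned)
93..96  -- tail padding (3B)
sizeof = 96, alignof = 4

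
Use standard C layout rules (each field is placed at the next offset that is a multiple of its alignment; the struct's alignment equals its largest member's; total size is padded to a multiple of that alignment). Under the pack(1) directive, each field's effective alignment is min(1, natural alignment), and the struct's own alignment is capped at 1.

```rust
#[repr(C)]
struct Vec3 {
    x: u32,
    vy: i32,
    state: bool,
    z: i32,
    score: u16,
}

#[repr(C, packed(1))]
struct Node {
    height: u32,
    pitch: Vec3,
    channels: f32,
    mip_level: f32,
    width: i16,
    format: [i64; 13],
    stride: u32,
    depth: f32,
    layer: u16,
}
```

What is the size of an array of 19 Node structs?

2812

Vec3: x at 0 (size 4, align 4) → ends 4; vy at 4 (size 4, align 4) → ends 8; state at 8 (size 1, align 1) → ends 9; pad 3 to align 4 for z; z at 12 (size 4, align 4) → ends 16; score at 16 (size 2, align 2) → ends 18; tail pad 2 to reach multiple of 4; total 20 bytes, alignment 4
height at 0 (size 4, align 1) → ends 4
pitch at 4 (size 20, align 1) → ends 24
channels at 24 (size 4, align 1) → ends 28
mip_level at 28 (size 4, align 1) → ends 32
width at 32 (size 2, align 1) → ends 34
format at 34 (size 104, align 1) → ends 138
stride at 138 (size 4, align 1) → ends 142
depth at 142 (size 4, align 1) → ends 146
layer at 146 (size 2, align 1) → ends 148
total 148 bytes, alignment 1
array of 19: 19 × 148 = 2812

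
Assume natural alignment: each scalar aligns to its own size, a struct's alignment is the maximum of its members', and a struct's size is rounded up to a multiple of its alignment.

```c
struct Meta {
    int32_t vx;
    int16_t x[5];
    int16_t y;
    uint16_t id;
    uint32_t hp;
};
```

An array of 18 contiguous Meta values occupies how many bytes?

432

0..4  vx  (4B, 4-aligned)
4..14  x  (10B, 2-aligned)
14..16  y  (2B, 2-aligned)
16..18  id  (2B, 2-aligned)
18..20  -- padding (2B)
20..24  hp  (4B, 4-aligned)
sizeof = 24, alignof = 4
array of 18: 18 × 24 = 432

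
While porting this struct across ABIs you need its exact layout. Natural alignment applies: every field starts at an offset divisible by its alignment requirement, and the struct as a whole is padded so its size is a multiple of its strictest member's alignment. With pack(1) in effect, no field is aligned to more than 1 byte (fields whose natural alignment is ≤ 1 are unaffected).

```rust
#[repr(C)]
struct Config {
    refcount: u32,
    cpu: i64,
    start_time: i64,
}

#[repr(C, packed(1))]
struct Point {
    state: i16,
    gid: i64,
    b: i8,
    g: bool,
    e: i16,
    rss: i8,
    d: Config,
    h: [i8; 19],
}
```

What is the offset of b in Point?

Config: @0: refcount [4B, align 4] → 4; +4 pad (align 8); @8: cpu [8B, align 8] → 16; @16: start_time [8B, align 8] → 24; size 24, align 8
@0: state [2B, align 1] → 2
@2: gid [8B, align 1] → 10
@10: b [1B, align 1] → 11

10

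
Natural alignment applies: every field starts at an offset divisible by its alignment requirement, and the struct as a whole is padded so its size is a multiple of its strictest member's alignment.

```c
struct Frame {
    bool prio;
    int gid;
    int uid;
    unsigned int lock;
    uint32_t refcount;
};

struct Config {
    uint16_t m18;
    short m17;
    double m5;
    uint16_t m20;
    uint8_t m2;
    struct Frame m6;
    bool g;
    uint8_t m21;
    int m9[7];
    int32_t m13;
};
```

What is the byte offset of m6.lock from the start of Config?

32

Frame: 0..1  prio  (1B, 1-aligned); 1..4  -- padding (3B); 4..8  gid  (4B, 4-aligned); 8..12  uid  (4B, 4-aligned); 12..16  lock  (4B, 4-aligned); 16..20  refcount  (4B, 4-aligned); sizeof = 20, alignof = 4
0..2  m18  (2B, 2-aligned)
2..4  m17  (2B, 2-aligned)
4..8  -- padding (4B)
8..16  m5  (8B, 8-aligned)
16..18  m20  (2B, 2-aligned)
18..19  m2  (1B, 1-aligned)
19..20  -- padding (1B)
20..40  m6  (20B, 4-aligned)
within Frame: lock at 12
20 + 12 = 32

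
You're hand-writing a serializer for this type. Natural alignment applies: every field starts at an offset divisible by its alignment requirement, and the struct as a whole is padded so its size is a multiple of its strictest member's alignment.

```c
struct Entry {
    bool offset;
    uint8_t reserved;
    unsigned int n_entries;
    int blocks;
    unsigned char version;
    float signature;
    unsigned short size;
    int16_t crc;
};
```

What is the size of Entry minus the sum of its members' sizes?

0..1  offset  (1B, 1-aligned)
1..2  reserved  (1B, 1-aligned)
2..4  -- padding (2B)
4..8  n_entries  (4B, 4-aligned)
8..12  blocks  (4B, 4-aligned)
12..13  version  (1B, 1-aligned)
13..16  -- padding (3B)
16..20  signature  (4B, 4-aligned)
20..22  size  (2B, 2-aligned)
22..24  crc  (2B, 2-aligned)
sizeof = 24, alignof = 4
data bytes 19, size 24 → padding 5

5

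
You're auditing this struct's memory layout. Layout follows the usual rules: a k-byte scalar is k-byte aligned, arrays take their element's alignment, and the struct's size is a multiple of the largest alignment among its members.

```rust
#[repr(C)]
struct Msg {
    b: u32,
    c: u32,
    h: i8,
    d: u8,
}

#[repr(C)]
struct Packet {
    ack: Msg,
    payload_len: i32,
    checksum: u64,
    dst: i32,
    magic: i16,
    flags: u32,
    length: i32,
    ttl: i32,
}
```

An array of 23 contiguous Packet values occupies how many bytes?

Msg: b at 0 (size 4, align 4) → ends 4; c at 4 (size 4, align 4) → ends 8; h at 8 (size 1, align 1) → ends 9; d at 9 (size 1, align 1) → ends 10; tail pad 2 to reach multiple of 4; total 12 bytes, alignment 4
ack at 0 (size 12, align 4) → ends 12
payload_len at 12 (size 4, align 4) → ends 16
checksum at 16 (size 8, align 8) → ends 24
dst at 24 (size 4, align 4) → ends 28
magic at 28 (size 2, align 2) → ends 30
pad 2 to align 4 for flags
flags at 32 (size 4, align 4) → ends 36
length at 36 (size 4, align 4) → ends 40
ttl at 40 (size 4, align 4) → ends 44
tail pad 4 to reach multiple of 8
total 48 bytes, alignment 8
array of 23: 23 × 48 = 1104

1104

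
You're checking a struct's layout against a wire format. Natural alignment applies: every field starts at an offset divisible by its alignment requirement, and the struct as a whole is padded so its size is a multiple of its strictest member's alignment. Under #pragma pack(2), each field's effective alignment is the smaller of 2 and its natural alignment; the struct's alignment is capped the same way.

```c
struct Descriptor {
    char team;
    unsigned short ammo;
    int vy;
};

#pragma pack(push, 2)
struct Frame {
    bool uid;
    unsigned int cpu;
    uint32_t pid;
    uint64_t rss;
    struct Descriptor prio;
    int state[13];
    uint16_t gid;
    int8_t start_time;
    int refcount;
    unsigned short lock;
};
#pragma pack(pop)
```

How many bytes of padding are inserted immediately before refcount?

Descriptor: team at 0 (size 1, align 1) → ends 1; pad 1 to align 2 for ammo; ammo at 2 (size 2, align 2) → ends 4; vy at 4 (size 4, align 4) → ends 8; total 8 bytes, alignment 4
uid at 0 (size 1, align 1) → ends 1
pad 1 to align 2 for cpu
cpu at 2 (size 4, align 2) → ends 6
pid at 6 (size 4, align 2) → ends 10
rss at 10 (size 8, align 2) → ends 18
prio at 18 (size 8, align 2) → ends 26
state at 26 (size 52, align 2) → ends 78
gid at 78 (size 2, align 2) → ends 80
start_time at 80 (size 1, align 1) → ends 81
pad 1 to align 2 for refcount
refcount at 82 (size 4, align 2) → ends 86

1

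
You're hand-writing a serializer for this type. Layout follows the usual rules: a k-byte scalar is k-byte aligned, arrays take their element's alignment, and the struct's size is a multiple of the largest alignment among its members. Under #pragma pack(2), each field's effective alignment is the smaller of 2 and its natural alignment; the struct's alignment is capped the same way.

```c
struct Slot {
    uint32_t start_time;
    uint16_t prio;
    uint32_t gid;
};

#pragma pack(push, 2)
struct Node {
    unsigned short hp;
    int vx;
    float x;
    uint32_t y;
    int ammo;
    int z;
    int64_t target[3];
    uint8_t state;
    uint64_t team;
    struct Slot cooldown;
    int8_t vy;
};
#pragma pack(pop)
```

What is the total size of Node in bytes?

70

Slot: start_time at 0 (size 4, align 4) → ends 4; prio at 4 (size 2, align 2) → ends 6; pad 2 to align 4 for gid; gid at 8 (size 4, align 4) → ends 12; total 12 bytes, alignment 4
hp at 0 (size 2, align 2) → ends 2
vx at 2 (size 4, align 2) → ends 6
x at 6 (size 4, align 2) → ends 10
y at 10 (size 4, align 2) → ends 14
ammo at 14 (size 4, align 2) → ends 18
z at 18 (size 4, align 2) → ends 22
target at 22 (size 24, align 2) → ends 46
state at 46 (size 1, align 1) → ends 47
pad 1 to align 2 for team
team at 48 (size 8, align 2) → ends 56
cooldown at 56 (size 12, align 2) → ends 68
vy at 68 (size 1, align 1) → ends 69
tail pad 1 to reach multiple of 2
total 70 bytes, alignment 2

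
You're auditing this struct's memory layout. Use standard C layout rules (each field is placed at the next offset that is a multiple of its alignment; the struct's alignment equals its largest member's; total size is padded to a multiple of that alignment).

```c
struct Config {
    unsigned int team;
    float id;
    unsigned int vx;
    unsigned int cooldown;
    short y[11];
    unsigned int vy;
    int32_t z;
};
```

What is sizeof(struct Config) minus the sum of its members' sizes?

2

team at 0 (size 4, align 4) → ends 4
id at 4 (size 4, align 4) → ends 8
vx at 8 (size 4, align 4) → ends 12
cooldown at 12 (size 4, align 4) → ends 16
y at 16 (size 22, align 2) → ends 38
pad 2 to align 4 for vy
vy at 40 (size 4, align 4) → ends 44
z at 44 (size 4, align 4) → ends 48
total 48 bytes, alignment 4
data bytes 46, size 48 → padding 2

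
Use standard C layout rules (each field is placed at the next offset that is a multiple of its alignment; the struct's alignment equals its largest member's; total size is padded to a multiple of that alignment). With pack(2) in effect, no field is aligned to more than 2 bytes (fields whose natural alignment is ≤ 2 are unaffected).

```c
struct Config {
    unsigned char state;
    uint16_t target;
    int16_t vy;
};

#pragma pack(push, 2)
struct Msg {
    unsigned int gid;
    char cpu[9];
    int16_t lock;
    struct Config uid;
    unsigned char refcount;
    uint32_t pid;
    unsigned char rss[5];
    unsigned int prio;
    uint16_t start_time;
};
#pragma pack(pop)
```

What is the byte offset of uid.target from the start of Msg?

Config: @0: state [1B, align 1] → 1; +1 pad (align 2); @2: target [2B, align 2] → 4; @4: vy [2B, align 2] → 6; size 6, align 2
@0: gid [4B, align 2] → 4
@4: cpu [9B, align 1] → 13
+1 pad (align 2)
@14: lock [2B, align 2] → 16
@16: uid [6B, align 2] → 22
within Config: target at 2
16 + 2 = 18

18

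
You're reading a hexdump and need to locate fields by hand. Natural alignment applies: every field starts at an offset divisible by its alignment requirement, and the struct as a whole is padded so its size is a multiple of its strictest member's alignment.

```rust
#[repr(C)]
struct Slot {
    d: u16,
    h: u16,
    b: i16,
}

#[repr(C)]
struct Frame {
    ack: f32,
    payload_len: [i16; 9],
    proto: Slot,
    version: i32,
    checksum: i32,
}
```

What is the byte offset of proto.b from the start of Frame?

26

Slot: d at 0 (size 2, align 2) → ends 2; h at 2 (size 2, align 2) → ends 4; b at 4 (size 2, align 2) → ends 6; total 6 bytes, alignment 2
ack at 0 (size 4, align 4) → ends 4
payload_len at 4 (size 18, align 2) → ends 22
proto at 22 (size 6, align 2) → ends 28
within Slot: b at 4
22 + 4 = 26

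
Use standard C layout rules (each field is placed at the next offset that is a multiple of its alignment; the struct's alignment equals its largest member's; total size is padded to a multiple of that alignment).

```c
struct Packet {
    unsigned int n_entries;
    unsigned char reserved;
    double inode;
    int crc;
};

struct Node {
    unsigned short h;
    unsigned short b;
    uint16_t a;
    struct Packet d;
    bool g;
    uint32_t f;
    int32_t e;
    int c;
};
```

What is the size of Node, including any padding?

Packet: @0: n_entries [4B, align 4] → 4; @4: reserved [1B, align 1] → 5; +3 pad (align 8); @8: inode [8B, align 8] → 16; @16: crc [4B, align 4] → 20; +4 tail pad (align 8); size 24, align 8
@0: h [2B, align 2] → 2
@2: b [2B, align 2] → 4
@4: a [2B, align 2] → 6
+2 pad (align 8)
@8: d [24B, align 8] → 32
@32: g [1B, align 1] → 33
+3 pad (align 4)
@36: f [4B, align 4] → 40
@40: e [4B, align 4] → 44
@44: c [4B, align 4] → 48
size 48, align 8

48 bytes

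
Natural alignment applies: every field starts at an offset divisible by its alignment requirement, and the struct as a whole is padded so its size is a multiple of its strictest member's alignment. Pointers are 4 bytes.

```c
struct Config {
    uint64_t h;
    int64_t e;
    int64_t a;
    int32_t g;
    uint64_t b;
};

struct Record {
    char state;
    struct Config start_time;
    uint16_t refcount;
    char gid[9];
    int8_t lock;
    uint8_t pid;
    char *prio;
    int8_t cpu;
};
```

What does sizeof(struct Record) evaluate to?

72

Config: 0..8  h  (8B, 8-aligned); 8..16  e  (8B, 8-aligned); 16..24  a  (8B, 8-aligned); 24..28  g  (4B, 4-aligned); 28..32  -- padding (4B); 32..40  b  (8B, 8-aligned); sizeof = 40, alignof = 8
0..1  state  (1B, 1-aligned)
1..8  -- padding (7B)
8..48  start_time  (40B, 8-aligned)
48..50  refcount  (2B, 2-aligned)
50..59  gid  (9B, 1-aligned)
59..60  lock  (1B, 1-aligned)
60..61  pid  (1B, 1-aligned)
61..64  -- padding (3B)
64..68  prio  (4B, 4-aligned)
68..69  cpu  (1B, 1-aligned)
69..72  -- tail padding (3B)
sizeof = 72, alignof = 8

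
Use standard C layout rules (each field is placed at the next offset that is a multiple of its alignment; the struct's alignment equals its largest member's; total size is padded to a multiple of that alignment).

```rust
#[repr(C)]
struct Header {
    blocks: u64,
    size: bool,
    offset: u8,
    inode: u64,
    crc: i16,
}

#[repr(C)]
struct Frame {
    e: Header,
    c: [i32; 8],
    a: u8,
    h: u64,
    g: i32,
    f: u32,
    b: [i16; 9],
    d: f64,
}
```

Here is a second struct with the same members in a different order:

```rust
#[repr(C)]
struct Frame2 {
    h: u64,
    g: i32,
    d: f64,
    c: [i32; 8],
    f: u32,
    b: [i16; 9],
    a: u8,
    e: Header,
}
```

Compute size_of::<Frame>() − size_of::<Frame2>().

8

Header: @0: blocks [8B, align 8] → 8; @8: size [1B, align 1] → 9; @9: offset [1B, align 1] → 10; +6 pad (align 8); @16: inode [8B, align 8] → 24; @24: crc [2B, align 2] → 26; +6 tail pad (align 8); size 32, align 8
@0: e [32B, align 8] → 32
@32: c [32B, align 4] → 64
@64: a [1B, align 1] → 65
+7 pad (align 8)
@72: h [8B, align 8] → 80
@80: g [4B, align 4] → 84
@84: f [4B, align 4] → 88
@88: b [18B, align 2] → 106
+6 pad (align 8)
@112: d [8B, align 8] → 120
size 120, align 8
— Frame2 —
@0: h [8B, align 8] → 8
@8: g [4B, align 4] → 12
+4 pad (align 8)
@16: d [8B, align 8] → 24
@24: c [32B, align 4] → 56
@56: f [4B, align 4] → 60
@60: b [18B, align 2] → 78
@78: a [1B, align 1] → 79
+1 pad (align 8)
@80: e [32B, align 8] → 112
size 112, align 8
120 − 112 = 8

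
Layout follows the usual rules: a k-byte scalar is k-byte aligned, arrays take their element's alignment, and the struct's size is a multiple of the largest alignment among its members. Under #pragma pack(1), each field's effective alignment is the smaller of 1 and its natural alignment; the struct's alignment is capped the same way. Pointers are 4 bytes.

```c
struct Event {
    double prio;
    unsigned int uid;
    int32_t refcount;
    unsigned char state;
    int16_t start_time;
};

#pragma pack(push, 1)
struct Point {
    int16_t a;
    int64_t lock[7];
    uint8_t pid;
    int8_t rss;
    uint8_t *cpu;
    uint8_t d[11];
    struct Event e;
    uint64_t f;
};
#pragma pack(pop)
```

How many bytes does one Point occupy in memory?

Event: 0..8  prio  (8B, 8-aligned); 8..12  uid  (4B, 4-aligned); 12..16  refcount  (4B, 4-aligned); 16..17  state  (1B, 1-aligned); 17..18  -- padding (1B); 18..20  start_time  (2B, 2-aligned); 20..24  -- tail padding (4B); sizeof = 24, alignof = 8
0..2  a  (2B, 1-aligned)
2..58  lock  (56B, 1-aligned)
58..59  pid  (1B, 1-aligned)
59..60  rss  (1B, 1-aligned)
60..64  cpu  (4B, 1-aligned)
64..75  d  (11B, 1-aligned)
75..99  e  (24B, 1-aligned)
99..107  f  (8B, 1-aligned)
sizeof = 107, alignof = 1

107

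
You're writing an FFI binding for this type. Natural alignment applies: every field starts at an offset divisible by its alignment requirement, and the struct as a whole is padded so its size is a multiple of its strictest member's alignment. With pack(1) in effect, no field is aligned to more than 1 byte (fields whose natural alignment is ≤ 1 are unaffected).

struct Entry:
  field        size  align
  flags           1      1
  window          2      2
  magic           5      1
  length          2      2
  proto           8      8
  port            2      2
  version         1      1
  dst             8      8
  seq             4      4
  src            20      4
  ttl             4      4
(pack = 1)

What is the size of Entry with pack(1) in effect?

57

@0: flags [1B, align 1] → 1
@1: window [2B, align 1] → 3
@3: magic [5B, align 1] → 8
@8: length [2B, align 1] → 10
@10: proto [8B, align 1] → 18
@18: port [2B, align 1] → 20
@20: version [1B, align 1] → 21
@21: dst [8B, align 1] → 29
@29: seq [4B, align 1] → 33
@33: src [20B, align 1] → 53
@53: ttl [4B, align 1] → 57
size 57, align 1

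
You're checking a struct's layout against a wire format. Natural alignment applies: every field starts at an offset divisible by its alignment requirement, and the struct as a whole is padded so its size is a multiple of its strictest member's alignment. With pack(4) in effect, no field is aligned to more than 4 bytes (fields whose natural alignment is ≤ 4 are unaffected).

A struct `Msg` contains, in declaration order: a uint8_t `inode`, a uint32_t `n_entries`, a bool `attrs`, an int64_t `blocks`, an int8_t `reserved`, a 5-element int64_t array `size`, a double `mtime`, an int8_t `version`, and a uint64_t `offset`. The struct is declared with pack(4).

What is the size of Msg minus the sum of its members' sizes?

0..1  inode  (1B, 1-aligned)
1..4  -- padding (3B)
4..8  n_entries  (4B, 4-aligned)
8..9  attrs  (1B, 1-aligned)
9..12  -- padding (3B)
12..20  blocks  (8B, 4-aligned)
20..21  reserved  (1B, 1-aligned)
21..24  -- padding (3B)
24..64  size  (40B, 4-aligned)
64..72  mtime  (8B, 4-aligned)
72..73  version  (1B, 1-aligned)
73..76  -- padding (3B)
76..84  offset  (8B, 4-aligned)
sizeof = 84, alignof = 4
data bytes 72, size 84 → padding 12

12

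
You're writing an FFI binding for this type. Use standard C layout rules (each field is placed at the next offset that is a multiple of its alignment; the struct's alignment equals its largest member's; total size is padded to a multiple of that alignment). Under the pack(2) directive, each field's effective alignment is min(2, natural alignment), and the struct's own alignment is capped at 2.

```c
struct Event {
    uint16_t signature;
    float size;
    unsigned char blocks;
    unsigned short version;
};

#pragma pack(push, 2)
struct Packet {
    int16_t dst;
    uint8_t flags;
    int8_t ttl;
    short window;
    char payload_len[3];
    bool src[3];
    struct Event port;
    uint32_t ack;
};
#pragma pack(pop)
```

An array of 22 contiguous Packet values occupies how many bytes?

616

Event: 0..2  signature  (2B, 2-aligned); 2..4  -- padding (2B); 4..8  size  (4B, 4-aligned); 8..9  blocks  (1B, 1-aligned); 9..10  -- padding (1B); 10..12  version  (2B, 2-aligned); sizeof = 12, alignof = 4
0..2  dst  (2B, 2-aligned)
2..3  flags  (1B, 1-aligned)
3..4  ttl  (1B, 1-aligned)
4..6  window  (2B, 2-aligned)
6..9  payload_len  (3B, 1-aligned)
9..12  src  (3B, 1-aligned)
12..24  port  (12B, 2-aligned)
24..28  ack  (4B, 2-aligned)
sizeof = 28, alignof = 2
array of 22: 22 × 28 = 616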